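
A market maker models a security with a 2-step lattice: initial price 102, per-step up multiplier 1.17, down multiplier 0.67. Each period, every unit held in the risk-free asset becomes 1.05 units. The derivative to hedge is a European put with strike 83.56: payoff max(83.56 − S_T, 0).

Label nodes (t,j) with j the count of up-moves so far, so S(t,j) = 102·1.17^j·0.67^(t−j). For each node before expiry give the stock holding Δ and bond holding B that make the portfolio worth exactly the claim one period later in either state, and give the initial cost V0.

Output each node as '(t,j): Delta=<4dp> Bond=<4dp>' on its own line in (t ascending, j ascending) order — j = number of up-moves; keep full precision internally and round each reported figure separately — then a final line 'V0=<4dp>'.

Since d<R<u, set p* = (R−d)/(u−d) = 0.7600; price each node as the discounted p*-expectation of its children.
Payoff layer (t=2): V(2,0)=37.7722, V(2,1)=3.6022, V(2,2)=0.0000
(1,0): S=68.3400. Δ = (V_up−V_dn)/(S_up−S_dn) = (3.6022−37.7722)/(79.9578−45.7878) = -1.0000. V = [p*·3.6022 + (1−p*)·37.7722]/1.05 = 11.2410. B = V − Δ·S = 79.5810.
(1,1): S=119.3400. Δ = (V_up−V_dn)/(S_up−S_dn) = (0.0000−3.6022)/(139.6278−79.9578) = -0.0604. V = [p*·0.0000 + (1−p*)·3.6022]/1.05 = 0.8234. B = V − Δ·S = 8.0278.
(0,0): S=102.0000. Δ = (V_up−V_dn)/(S_up−S_dn) = (0.8234−11.2410)/(119.3400−68.3400) = -0.2043. V = [p*·0.8234 + (1−p*)·11.2410]/1.05 = 3.1653. B = V − Δ·S = 24.0005.
The time-0 hedge costs 3.1653, which is the no-arbitrage price.

(0,0): Delta=-0.2043 Bond=24.0005
(1,0): Delta=-1.0000 Bond=79.5810
(1,1): Delta=-0.0604 Bond=8.0278
V0=3.1653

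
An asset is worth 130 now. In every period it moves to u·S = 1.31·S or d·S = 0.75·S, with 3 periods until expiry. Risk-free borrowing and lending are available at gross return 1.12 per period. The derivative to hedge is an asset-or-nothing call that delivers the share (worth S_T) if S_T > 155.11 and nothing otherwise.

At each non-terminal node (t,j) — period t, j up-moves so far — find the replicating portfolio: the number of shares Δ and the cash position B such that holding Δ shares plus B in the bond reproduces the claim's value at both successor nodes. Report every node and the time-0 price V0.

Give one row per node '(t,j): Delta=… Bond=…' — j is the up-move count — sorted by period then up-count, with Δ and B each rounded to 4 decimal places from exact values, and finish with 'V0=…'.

Since d<R<u, set p* = (R−d)/(u−d) = 0.6607; price each node as the discounted p*-expectation of its children.
Payoff layer (t=3): V(3,0)=0.0000, V(3,1)=0.0000, V(3,2)=167.3197, V(3,3)=292.2518
  t=2,j=0: stock 73.1250 → up 95.7938 (V=0.0000), down 54.8438 (V=0.0000). Price 0.0000; hedge Δ=0.0000, bond B=0.0000.
  t=2,j=1: stock 127.7250 → up 167.3198 (V=167.3197), down 95.7938 (V=0.0000). Price 98.7058; hedge Δ=2.3393, bond B=-200.0794.
  t=2,j=2: stock 223.0930 → up 292.2518 (V=292.2518), down 167.3197 (V=167.3197). Price 223.0930; hedge Δ=1.0000, bond B=0.0000.
  t=1,j=0: stock 97.5000 → up 127.7250 (V=98.7058), down 73.1250 (V=0.0000). Price 58.2289; hedge Δ=1.8078, bond B=-118.0315.
  t=1,j=1: stock 170.3000 → up 223.0930 (V=223.0930), down 127.7250 (V=98.7058). Price 161.5091; hedge Δ=1.3043, bond B=-60.6108.
  t=0,j=0: stock 130.0000 → up 170.3000 (V=161.5091), down 97.5000 (V=58.2289). Price 112.9175; hedge Δ=1.4187, bond B=-71.5115.
Root portfolio cost Δ·130+B reproduces V0=112.9175.

(0,0): Delta=1.4187 Bond=-71.5115
(1,0): Delta=1.8078 Bond=-118.0315
(1,1): Delta=1.3043 Bond=-60.6108
(2,0): Delta=0.0000 Bond=0.0000
(2,1): Delta=2.3393 Bond=-200.0794
(2,2): Delta=1.0000 Bond=0.0000
V0=112.9175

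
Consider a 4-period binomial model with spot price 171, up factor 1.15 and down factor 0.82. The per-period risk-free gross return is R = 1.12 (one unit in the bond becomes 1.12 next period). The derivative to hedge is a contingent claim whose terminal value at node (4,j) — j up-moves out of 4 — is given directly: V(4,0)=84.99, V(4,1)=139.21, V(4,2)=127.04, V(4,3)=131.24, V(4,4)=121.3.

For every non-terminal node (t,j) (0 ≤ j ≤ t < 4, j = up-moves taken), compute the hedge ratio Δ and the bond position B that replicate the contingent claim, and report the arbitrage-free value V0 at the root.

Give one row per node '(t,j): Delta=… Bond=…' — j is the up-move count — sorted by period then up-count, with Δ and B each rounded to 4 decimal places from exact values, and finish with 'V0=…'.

Under the risk-neutral measure, an up-move has probability p* = (R−d)/(u−d) = 0.9091 and values discount at R = 1.12.
Terminal values V(4,·): V(4,0)=84.9900, V(4,1)=139.2100, V(4,2)=127.0400, V(4,3)=131.2400, V(4,4)=121.3000
  t=3,j=0: stock 94.2839 → up 108.4265 (V=139.2100), down 77.3128 (V=84.9900). Price 119.8937; hedge Δ=1.7426, bond B=-44.4094.
  t=3,j=1: stock 132.2275 → up 152.0616 (V=127.0400), down 108.4265 (V=139.2100). Price 114.4164; hedge Δ=-0.2789, bond B=151.2952.
  t=3,j=2: stock 185.4409 → up 213.2571 (V=131.2400), down 152.0616 (V=127.0400). Price 116.8377; hedge Δ=0.0686, bond B=104.1104.
  t=3,j=3: stock 260.0696 → up 299.0801 (V=121.3000), down 213.2571 (V=131.2400). Price 109.1104; hedge Δ=-0.1158, bond B=139.2316.
  t=2,j=0: stock 114.9804 → up 132.2275 (V=114.4164), down 94.2839 (V=119.8937). Price 102.6021; hedge Δ=-0.1444, bond B=119.1999.
  t=2,j=1: stock 161.2530 → up 185.4409 (V=116.8377), down 132.2275 (V=114.4164). Price 104.1228; hedge Δ=0.0455, bond B=96.7856.
  t=2,j=2: stock 226.1475 → up 260.0696 (V=109.1104), down 185.4409 (V=116.8377). Price 98.0472; hedge Δ=-0.1035, bond B=121.4632.
  t=1,j=0: stock 140.2200 → up 161.2530 (V=104.1228), down 114.9804 (V=102.6021). Price 92.8434; hedge Δ=0.0329, bond B=88.2351.
  t=1,j=1: stock 196.6500 → up 226.1475 (V=98.0472), down 161.2530 (V=104.1228). Price 88.0353; hedge Δ=-0.0936, bond B=106.4462.
  t=0,j=0: stock 171.0000 → up 196.6500 (V=88.0353), down 140.2200 (V=92.8434). Price 78.9932; hedge Δ=-0.0852, bond B=93.5631.
Check: Δ(0,0)·S0 + B(0,0) = 78.9932 = V0.

(0,0): Delta=-0.0852 Bond=93.5631
(1,0): Delta=0.0329 Bond=88.2351
(1,1): Delta=-0.0936 Bond=106.4462
(2,0): Delta=-0.1444 Bond=119.1999
(2,1): Delta=0.0455 Bond=96.7856
(2,2): Delta=-0.1035 Bond=121.4632
(3,0): Delta=1.7426 Bond=-44.4094
(3,1): Delta=-0.2789 Bond=151.2952
(3,2): Delta=0.0686 Bond=104.1104
(3,3): Delta=-0.1158 Bond=139.2316
V0=78.9932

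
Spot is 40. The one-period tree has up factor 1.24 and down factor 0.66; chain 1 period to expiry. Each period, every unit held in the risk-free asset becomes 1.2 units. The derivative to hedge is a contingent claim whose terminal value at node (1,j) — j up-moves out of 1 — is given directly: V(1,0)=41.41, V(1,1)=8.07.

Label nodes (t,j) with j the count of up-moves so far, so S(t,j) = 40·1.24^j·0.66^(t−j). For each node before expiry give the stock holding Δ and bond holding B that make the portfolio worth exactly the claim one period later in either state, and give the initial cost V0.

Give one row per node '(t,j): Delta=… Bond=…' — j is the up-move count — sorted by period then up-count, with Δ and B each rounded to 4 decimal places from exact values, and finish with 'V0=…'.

The replicating-portfolio and risk-neutral prices coincide; use p* = (1.2−0.66)/(1.24−0.66) = 0.9310 for the latter.
Payoff layer (t=1): V(1,0)=41.4100, V(1,1)=8.0700
  t=0,j=0: stock 40.0000 → up 49.6000 (V=8.0700), down 26.4000 (V=41.4100). Price 8.6411; hedge Δ=-1.4371, bond B=66.1239.
The time-0 hedge costs 8.6411, which is the no-arbitrage price.

(0,0): Delta=-1.4371 Bond=66.1239
V0=8.6411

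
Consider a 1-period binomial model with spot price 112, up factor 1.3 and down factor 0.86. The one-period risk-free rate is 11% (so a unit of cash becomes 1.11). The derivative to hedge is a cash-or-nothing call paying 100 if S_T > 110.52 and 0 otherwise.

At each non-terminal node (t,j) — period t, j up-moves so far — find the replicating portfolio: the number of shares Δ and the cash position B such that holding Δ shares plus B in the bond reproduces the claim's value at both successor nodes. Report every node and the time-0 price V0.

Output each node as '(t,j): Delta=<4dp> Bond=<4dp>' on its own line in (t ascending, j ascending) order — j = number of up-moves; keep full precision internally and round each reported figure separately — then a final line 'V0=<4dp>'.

The replicating-portfolio and risk-neutral prices coincide; use p* = (1.11−0.86)/(1.3−0.86) = 0.5682 for the latter.
Payoff layer (t=1): V(1,0)=0.0000, V(1,1)=100.0000
(0,0): S=112.0000. Δ = (V_up−V_dn)/(S_up−S_dn) = (100.0000−0.0000)/(145.6000−96.3200) = 2.0292. V = [p*·100.0000 + (1−p*)·0.0000]/1.11 = 51.1876. B = V − Δ·S = -176.0852.
Self-financing check: at every node Δ·S+B equals the discounted successor values.

(0,0): Delta=2.0292 Bond=-176.0852
V0=51.1876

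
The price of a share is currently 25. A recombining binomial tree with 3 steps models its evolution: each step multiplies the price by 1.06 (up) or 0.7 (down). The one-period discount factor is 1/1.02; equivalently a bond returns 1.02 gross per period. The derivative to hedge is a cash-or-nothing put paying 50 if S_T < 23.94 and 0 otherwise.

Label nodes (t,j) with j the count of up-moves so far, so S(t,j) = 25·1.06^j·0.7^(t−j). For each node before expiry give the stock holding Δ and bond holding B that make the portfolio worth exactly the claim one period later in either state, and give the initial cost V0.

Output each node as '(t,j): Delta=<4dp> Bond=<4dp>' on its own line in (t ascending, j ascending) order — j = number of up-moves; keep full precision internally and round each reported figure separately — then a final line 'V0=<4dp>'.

(0,0): Delta=-4.2191 Bond=119.5030
(1,0): Delta=0.0000 Bond=48.0584
(1,1): Delta=-4.5674 Bond=131.1224
(2,0): Delta=0.0000 Bond=49.0196
(2,1): Delta=0.0000 Bond=49.0196
(2,2): Delta=-4.9444 Bond=144.3355
V0=14.0250

The replicating-portfolio and risk-neutral prices coincide; use p* = (1.02−0.7)/(1.06−0.7) = 0.8889 for the latter.
At expiry t=3: V(3,0)=50.0000, V(3,1)=50.0000, V(3,2)=50.0000, V(3,3)=0.0000
Node (2,0) S=12.2500: V=(p*·50.0000+(1−p*)·50.0000)/1.02=49.0196; Δ=(50.0000−50.0000)/(12.9850−8.5750)=0.0000; B=V−Δ·S=49.0196
Node (2,1) S=18.5500: V=(p*·50.0000+(1−p*)·50.0000)/1.02=49.0196; Δ=(50.0000−50.0000)/(19.6630−12.9850)=0.0000; B=V−Δ·S=49.0196
Node (2,2) S=28.0900: V=(p*·0.0000+(1−p*)·50.0000)/1.02=5.4466; Δ=(0.0000−50.0000)/(29.7754−19.6630)=-4.9444; B=V−Δ·S=144.3355
Node (1,0) S=17.5000: V=(p*·49.0196+(1−p*)·49.0196)/1.02=48.0584; Δ=(49.0196−49.0196)/(18.5500−12.2500)=0.0000; B=V−Δ·S=48.0584
Node (1,1) S=26.5000: V=(p*·5.4466+(1−p*)·49.0196)/1.02=10.0863; Δ=(5.4466−49.0196)/(28.0900−18.5500)=-4.5674; B=V−Δ·S=131.1224
Node (0,0) S=25.0000: V=(p*·10.0863+(1−p*)·48.0584)/1.02=14.0250; Δ=(10.0863−48.0584)/(26.5000−17.5000)=-4.2191; B=V−Δ·S=119.5030
Self-financing check: at every node Δ·S+B equals the discounted successor values.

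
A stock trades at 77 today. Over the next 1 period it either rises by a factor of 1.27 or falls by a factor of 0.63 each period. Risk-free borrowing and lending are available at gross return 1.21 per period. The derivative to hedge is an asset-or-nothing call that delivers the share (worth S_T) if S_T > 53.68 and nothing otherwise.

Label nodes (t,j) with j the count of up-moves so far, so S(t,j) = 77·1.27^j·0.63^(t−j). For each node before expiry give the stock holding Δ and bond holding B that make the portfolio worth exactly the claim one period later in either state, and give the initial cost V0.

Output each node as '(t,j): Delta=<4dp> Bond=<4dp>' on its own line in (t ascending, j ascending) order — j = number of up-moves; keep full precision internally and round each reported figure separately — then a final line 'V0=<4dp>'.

(0,0): Delta=1.9844 Bond=-79.5554
V0=73.2415

The replicating-portfolio and risk-neutral prices coincide; use p* = (1.21−0.63)/(1.27−0.63) = 0.9062 for the latter.
At expiry t=1: V(1,0)=0.0000, V(1,1)=97.7900
(0,0): S=77.0000. Δ = (V_up−V_dn)/(S_up−S_dn) = (97.7900−0.0000)/(97.7900−48.5100) = 1.9844. V = [p*·97.7900 + (1−p*)·0.0000]/1.21 = 73.2415. B = V − Δ·S = -79.5554.
Each (Δ,B) replicates both successor values, so the strategy is self-financing and V0 is arbitrage-free.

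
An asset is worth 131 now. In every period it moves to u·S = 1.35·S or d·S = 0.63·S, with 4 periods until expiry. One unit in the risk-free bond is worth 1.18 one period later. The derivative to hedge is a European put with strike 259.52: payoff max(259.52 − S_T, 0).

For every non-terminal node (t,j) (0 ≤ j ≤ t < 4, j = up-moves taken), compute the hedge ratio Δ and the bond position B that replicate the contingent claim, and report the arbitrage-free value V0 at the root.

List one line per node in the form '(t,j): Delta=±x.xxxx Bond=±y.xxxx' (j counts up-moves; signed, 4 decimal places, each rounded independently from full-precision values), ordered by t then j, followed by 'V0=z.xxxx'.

(0,0): Delta=-0.4949 Bond=98.5320
(1,0): Delta=-1.0000 Bond=157.9519
(1,1): Delta=-0.4221 Bond=103.3836
(2,0): Delta=-1.0000 Bond=186.3832
(2,1): Delta=-1.0000 Bond=186.3832
(2,2): Delta=-0.3387 Bond=102.0901
(3,0): Delta=-1.0000 Bond=219.9322
(3,1): Delta=-1.0000 Bond=219.9322
(3,2): Delta=-1.0000 Bond=219.9322
(3,3): Delta=-0.2433 Bond=89.7223
V0=33.6973

No-arbitrage ⇒ martingale measure with p* = (R−d)/(u−d) = 0.7639.
Terminal values V(4,·): V(4,0)=238.8836, V(4,1)=215.2992, V(4,2)=164.7611, V(4,3)=56.4653, V(4,4)=0.0000
Node (3,0) S=32.7562: V=(p*·215.2992+(1−p*)·238.8836)/1.18=187.1760; Δ=(215.2992−238.8836)/(44.2208−20.6364)=-1.0000; B=V−Δ·S=219.9322
Node (3,1) S=70.1918: V=(p*·164.7611+(1−p*)·215.2992)/1.18=149.7404; Δ=(164.7611−215.2992)/(94.7589−44.2208)=-1.0000; B=V−Δ·S=219.9322
Node (3,2) S=150.4109: V=(p*·56.4653+(1−p*)·164.7611)/1.18=69.5213; Δ=(56.4653−164.7611)/(203.0547−94.7589)=-1.0000; B=V−Δ·S=219.9322
Node (3,3) S=322.3091: V=(p*·0.0000+(1−p*)·56.4653)/1.18=11.2984; Δ=(0.0000−56.4653)/(435.1173−203.0547)=-0.2433; B=V−Δ·S=89.7223
Node (2,0) S=51.9939: V=(p*·149.7404+(1−p*)·187.1760)/1.18=134.3893; Δ=(149.7404−187.1760)/(70.1918−32.7562)=-1.0000; B=V−Δ·S=186.3832
Node (2,1) S=111.4155: V=(p*·69.5213+(1−p*)·149.7404)/1.18=74.9677; Δ=(69.5213−149.7404)/(150.4109−70.1918)=-1.0000; B=V−Δ·S=186.3832
Node (2,2) S=238.7475: V=(p*·11.2984+(1−p*)·69.5213)/1.18=21.2250; Δ=(11.2984−69.5213)/(322.3091−150.4109)=-0.3387; B=V−Δ·S=102.0901
Node (1,0) S=82.5300: V=(p*·74.9677+(1−p*)·134.3893)/1.18=75.4219; Δ=(74.9677−134.3893)/(111.4155−51.9939)=-1.0000; B=V−Δ·S=157.9519
Node (1,1) S=176.8500: V=(p*·21.2250+(1−p*)·74.9677)/1.18=28.7409; Δ=(21.2250−74.9677)/(238.7475−111.4155)=-0.4221; B=V−Δ·S=103.3836
Node (0,0) S=131.0000: V=(p*·28.7409+(1−p*)·75.4219)/1.18=33.6973; Δ=(28.7409−75.4219)/(176.8500−82.5300)=-0.4949; B=V−Δ·S=98.5320
Self-financing check: at every node Δ·S+B equals the discounted successor values.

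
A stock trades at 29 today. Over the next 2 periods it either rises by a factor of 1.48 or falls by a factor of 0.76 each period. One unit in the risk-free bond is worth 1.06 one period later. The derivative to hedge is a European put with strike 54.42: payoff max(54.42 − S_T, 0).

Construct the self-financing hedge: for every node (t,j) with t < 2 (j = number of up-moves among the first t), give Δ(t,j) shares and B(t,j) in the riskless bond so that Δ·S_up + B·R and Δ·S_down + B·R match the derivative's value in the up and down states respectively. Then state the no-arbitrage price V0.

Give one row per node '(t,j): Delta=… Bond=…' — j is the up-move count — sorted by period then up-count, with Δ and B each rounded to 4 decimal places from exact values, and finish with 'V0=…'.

Under the risk-neutral measure, an up-move has probability p* = (R−d)/(u−d) = 0.4167 and values discount at R = 1.06.
At expiry t=2: V(2,0)=37.6696, V(2,1)=21.8008, V(2,2)=0.0000
Node (1,0) S=22.0400: V=(p*·21.8008+(1−p*)·37.6696)/1.06=29.2996; Δ=(21.8008−37.6696)/(32.6192−16.7504)=-1.0000; B=V−Δ·S=51.3396
Node (1,1) S=42.9200: V=(p*·0.0000+(1−p*)·21.8008)/1.06=11.9973; Δ=(0.0000−21.8008)/(63.5216−32.6192)=-0.7055; B=V−Δ·S=42.2762
Node (0,0) S=29.0000: V=(p*·11.9973+(1−p*)·29.2996)/1.06=20.8399; Δ=(11.9973−29.2996)/(42.9200−22.0400)=-0.8287; B=V−Δ·S=44.8709
Root portfolio cost Δ·29+B reproduces V0=20.8399.

(0,0): Delta=-0.8287 Bond=44.8709
(1,0): Delta=-1.0000 Bond=51.3396
(1,1): Delta=-0.7055 Bond=42.2762
V0=20.8399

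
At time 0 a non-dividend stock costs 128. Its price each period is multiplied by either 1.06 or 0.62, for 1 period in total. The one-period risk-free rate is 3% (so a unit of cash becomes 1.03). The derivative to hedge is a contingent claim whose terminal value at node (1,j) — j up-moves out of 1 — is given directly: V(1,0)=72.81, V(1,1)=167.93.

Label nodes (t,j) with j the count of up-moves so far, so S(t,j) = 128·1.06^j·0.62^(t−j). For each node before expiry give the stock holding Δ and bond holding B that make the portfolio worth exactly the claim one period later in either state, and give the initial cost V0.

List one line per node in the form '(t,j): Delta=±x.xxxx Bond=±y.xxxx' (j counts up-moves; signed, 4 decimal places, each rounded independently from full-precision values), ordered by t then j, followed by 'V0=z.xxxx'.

(0,0): Delta=1.6889 Bond=-59.4395
V0=156.7423

Since d<R<u, set p* = (R−d)/(u−d) = 0.9318; price each node as the discounted p*-expectation of its children.
Payoff layer (t=1): V(1,0)=72.8100, V(1,1)=167.9300
(0,0): S=128.0000. Δ = (V_up−V_dn)/(S_up−S_dn) = (167.9300−72.8100)/(135.6800−79.3600) = 1.6889. V = [p*·167.9300 + (1−p*)·72.8100]/1.03 = 156.7423. B = V − Δ·S = -59.4395.
Check: Δ(0,0)·S0 + B(0,0) = 156.7423 = V0.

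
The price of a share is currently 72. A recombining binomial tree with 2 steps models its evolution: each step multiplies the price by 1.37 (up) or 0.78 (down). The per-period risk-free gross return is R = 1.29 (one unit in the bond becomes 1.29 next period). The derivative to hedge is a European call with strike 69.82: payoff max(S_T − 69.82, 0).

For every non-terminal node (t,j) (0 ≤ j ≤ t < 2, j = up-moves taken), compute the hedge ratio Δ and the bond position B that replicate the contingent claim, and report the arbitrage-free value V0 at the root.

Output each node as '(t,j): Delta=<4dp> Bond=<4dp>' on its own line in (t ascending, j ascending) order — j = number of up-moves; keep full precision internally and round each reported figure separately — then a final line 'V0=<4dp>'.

The replicating-portfolio and risk-neutral prices coincide; use p* = (1.29−0.78)/(1.37−0.78) = 0.8644 for the latter.
At expiry t=2: V(2,0)=0.0000, V(2,1)=7.1192, V(2,2)=65.3168
Node (1,0) S=56.1600: V=(p*·7.1192+(1−p*)·0.0000)/1.29=4.7705; Δ=(7.1192−0.0000)/(76.9392−43.8048)=0.2149; B=V−Δ·S=-7.2960
Node (1,1) S=98.6400: V=(p*·65.3168+(1−p*)·7.1192)/1.29=44.5160; Δ=(65.3168−7.1192)/(135.1368−76.9392)=1.0000; B=V−Δ·S=-54.1240
Node (0,0) S=72.0000: V=(p*·44.5160+(1−p*)·4.7705)/1.29=30.3308; Δ=(44.5160−4.7705)/(98.6400−56.1600)=0.9356; B=V−Δ·S=-37.0345
Each (Δ,B) replicates both successor values, so the strategy is self-financing and V0 is arbitrage-free.

(0,0): Delta=0.9356 Bond=-37.0345
(1,0): Delta=0.2149 Bond=-7.2960
(1,1): Delta=1.0000 Bond=-54.1240
V0=30.3308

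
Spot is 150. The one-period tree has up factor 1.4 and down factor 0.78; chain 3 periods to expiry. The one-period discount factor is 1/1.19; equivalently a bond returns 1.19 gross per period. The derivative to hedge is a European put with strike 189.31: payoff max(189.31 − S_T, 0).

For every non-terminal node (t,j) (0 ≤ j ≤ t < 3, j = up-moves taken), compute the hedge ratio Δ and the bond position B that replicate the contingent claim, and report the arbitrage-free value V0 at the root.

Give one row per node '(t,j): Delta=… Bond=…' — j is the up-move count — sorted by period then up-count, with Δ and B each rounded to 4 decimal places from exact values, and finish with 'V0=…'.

No-arbitrage ⇒ martingale measure with p* = (R−d)/(u−d) = 0.6613.
Terminal payoffs: V(3,0)=118.1272, V(3,1)=61.5460, V(3,2)=0.0000, V(3,3)=0.0000
Node (2,0) S=91.2600: V=(p*·61.5460+(1−p*)·118.1272)/1.19=67.8240; Δ=(61.5460−118.1272)/(127.7640−71.1828)=-1.0000; B=V−Δ·S=159.0840
Node (2,1) S=163.8000: V=(p*·0.0000+(1−p*)·61.5460)/1.19=17.5178; Δ=(0.0000−61.5460)/(229.3200−127.7640)=-0.6060; B=V−Δ·S=116.7856
Node (2,2) S=294.0000: V=(p*·0.0000+(1−p*)·0.0000)/1.19=0.0000; Δ=(0.0000−0.0000)/(411.6000−229.3200)=0.0000; B=V−Δ·S=0.0000
Node (1,0) S=117.0000: V=(p*·17.5178+(1−p*)·67.8240)/1.19=29.0395; Δ=(17.5178−67.8240)/(163.8000−91.2600)=-0.6935; B=V−Δ·S=110.1786
Node (1,1) S=210.0000: V=(p*·0.0000+(1−p*)·17.5178)/1.19=4.9861; Δ=(0.0000−17.5178)/(294.0000−163.8000)=-0.1345; B=V−Δ·S=33.2407
Node (0,0) S=150.0000: V=(p*·4.9861+(1−p*)·29.0395)/1.19=11.0363; Δ=(4.9861−29.0395)/(210.0000−117.0000)=-0.2586; B=V−Δ·S=49.8322
The time-0 hedge costs 11.0363, which is the no-arbitrage price.

(0,0): Delta=-0.2586 Bond=49.8322
(1,0): Delta=-0.6935 Bond=110.1786
(1,1): Delta=-0.1345 Bond=33.2407
(2,0): Delta=-1.0000 Bond=159.0840
(2,1): Delta=-0.6060 Bond=116.7856
(2,2): Delta=0.0000 Bond=0.0000
V0=11.0363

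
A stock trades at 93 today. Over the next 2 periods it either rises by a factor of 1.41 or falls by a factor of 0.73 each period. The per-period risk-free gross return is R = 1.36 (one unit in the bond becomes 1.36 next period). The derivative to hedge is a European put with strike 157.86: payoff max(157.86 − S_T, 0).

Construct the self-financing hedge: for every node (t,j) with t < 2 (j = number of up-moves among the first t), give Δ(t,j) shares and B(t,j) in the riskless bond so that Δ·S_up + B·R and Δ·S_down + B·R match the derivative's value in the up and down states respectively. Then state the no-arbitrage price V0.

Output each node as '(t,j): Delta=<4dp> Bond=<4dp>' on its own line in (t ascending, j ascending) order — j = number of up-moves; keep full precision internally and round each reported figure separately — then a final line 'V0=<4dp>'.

Since d<R<u, set p* = (R−d)/(u−d) = 0.9265; price each node as the discounted p*-expectation of its children.
At expiry t=2: V(2,0)=108.3003, V(2,1)=62.1351, V(2,2)=0.0000
  t=1,j=0: stock 67.8900 → up 95.7249 (V=62.1351), down 49.5597 (V=108.3003). Price 48.1835; hedge Δ=-1.0000, bond B=116.0735.
  t=1,j=1: stock 131.1300 → up 184.8933 (V=0.0000), down 95.7249 (V=62.1351). Price 3.3594; hedge Δ=-0.6968, bond B=94.7345.
  t=0,j=0: stock 93.0000 → up 131.1300 (V=3.3594), down 67.8900 (V=48.1835). Price 4.8936; hedge Δ=-0.7088, bond B=70.8114.
Self-financing check: at every node Δ·S+B equals the discounted successor values.

(0,0): Delta=-0.7088 Bond=70.8114
(1,0): Delta=-1.0000 Bond=116.0735
(1,1): Delta=-0.6968 Bond=94.7345
V0=4.8936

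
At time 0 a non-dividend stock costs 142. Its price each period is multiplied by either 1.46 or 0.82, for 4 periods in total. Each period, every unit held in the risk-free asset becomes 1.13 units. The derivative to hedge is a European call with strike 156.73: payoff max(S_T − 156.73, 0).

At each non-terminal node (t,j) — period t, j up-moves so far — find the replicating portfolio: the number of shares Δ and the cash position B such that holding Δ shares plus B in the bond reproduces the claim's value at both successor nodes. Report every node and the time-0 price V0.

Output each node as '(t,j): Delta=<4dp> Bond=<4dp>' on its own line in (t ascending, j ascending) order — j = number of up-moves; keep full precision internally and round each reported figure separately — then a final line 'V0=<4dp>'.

(0,0): Delta=0.8226 Bond=-60.0177
(1,0): Delta=0.6373 Bond=-46.2416
(1,1): Delta=0.9334 Bond=-90.7906
(2,0): Delta=0.3283 Bond=-22.7445
(2,1): Delta=0.8221 Bond=-83.6653
(2,2): Delta=1.0000 Bond=-122.7426
(3,0): Delta=0.0000 Bond=0.0000
(3,1): Delta=0.5245 Bond=-53.0606
(3,2): Delta=1.0000 Bond=-138.6991
(3,3): Delta=1.0000 Bond=-138.6991
V0=56.7964

Risk-neutral probability p* = (R−d)/(u−d) = (1.13−0.82)/(1.46−0.82) = 0.4844.
At expiry t=4: V(4,0)=0.0000, V(4,1)=0.0000, V(4,2)=46.7969, V(4,3)=205.6471, V(4,4)=488.4780
  t=3,j=0: stock 78.2943 → up 114.3096 (V=0.0000), down 64.2013 (V=0.0000). Price 0.0000; hedge Δ=0.0000, bond B=0.0000.
  t=3,j=1: stock 139.4020 → up 203.5269 (V=46.7969), down 114.3096 (V=0.0000). Price 20.0595; hedge Δ=0.5245, bond B=-53.0606.
  t=3,j=2: stock 248.2035 → up 362.3771 (V=205.6471), down 203.5269 (V=46.7969). Price 109.5044; hedge Δ=1.0000, bond B=-138.6991.
  t=3,j=3: stock 441.9233 → up 645.2080 (V=488.4780), down 362.3771 (V=205.6471). Price 303.2242; hedge Δ=1.0000, bond B=-138.6991.
  t=2,j=0: stock 95.4808 → up 139.4020 (V=20.0595), down 78.2943 (V=0.0000). Price 8.5985; hedge Δ=0.3283, bond B=-22.7445.
  t=2,j=1: stock 170.0024 → up 248.2035 (V=109.5044), down 139.4020 (V=20.0595). Price 56.0924; hedge Δ=0.8221, bond B=-83.6653.
  t=2,j=2: stock 302.6872 → up 441.9233 (V=303.2242), down 248.2035 (V=109.5044). Price 179.9446; hedge Δ=1.0000, bond B=-122.7426.
  t=1,j=0: stock 116.4400 → up 170.0024 (V=56.0924), down 95.4808 (V=8.5985). Price 27.9676; hedge Δ=0.6373, bond B=-46.2416.
  t=1,j=1: stock 207.3200 → up 302.6872 (V=179.9446), down 170.0024 (V=56.0924). Price 102.7286; hedge Δ=0.9334, bond B=-90.7906.
  t=0,j=0: stock 142.0000 → up 207.3200 (V=102.7286), down 116.4400 (V=27.9676). Price 56.7964; hedge Δ=0.8226, bond B=-60.0177.
Check: Δ(0,0)·S0 + B(0,0) = 56.7964 = V0.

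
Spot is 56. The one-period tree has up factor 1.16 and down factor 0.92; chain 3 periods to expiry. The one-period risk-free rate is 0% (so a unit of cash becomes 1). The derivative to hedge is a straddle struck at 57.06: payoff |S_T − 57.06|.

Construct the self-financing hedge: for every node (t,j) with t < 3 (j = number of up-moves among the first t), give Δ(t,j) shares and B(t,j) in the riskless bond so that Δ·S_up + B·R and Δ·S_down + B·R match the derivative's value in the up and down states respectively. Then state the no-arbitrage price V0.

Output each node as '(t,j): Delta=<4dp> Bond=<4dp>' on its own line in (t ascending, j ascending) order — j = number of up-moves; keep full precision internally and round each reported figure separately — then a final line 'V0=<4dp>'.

(0,0): Delta=0.1102 Bond=2.5871
(1,0): Delta=-0.3387 Bond=25.7153
(1,1): Delta=0.8223 Bond=-43.6694
(2,0): Delta=-1.0000 Bond=57.0600
(2,1): Delta=0.7103 Bond=-36.9741
(2,2): Delta=1.0000 Bond=-57.0600
V0=8.7594

Since d<R<u, set p* = (R−d)/(u−d) = 0.3333; price each node as the discounted p*-expectation of its children.
At expiry t=3: V(3,0)=13.4535, V(3,1)=2.0779, V(3,2)=12.2653, V(3,3)=30.3502
(2,0): S=47.3984. Δ = (V_up−V_dn)/(S_up−S_dn) = (2.0779−13.4535)/(54.9821−43.6065) = -1.0000. V = [p*·2.0779 + (1−p*)·13.4535]/1 = 9.6616. B = V − Δ·S = 57.0600.
(2,1): S=59.7632. Δ = (V_up−V_dn)/(S_up−S_dn) = (12.2653−2.0779)/(69.3253−54.9821) = 0.7103. V = [p*·12.2653 + (1−p*)·2.0779]/1 = 5.4737. B = V − Δ·S = -36.9741.
(2,2): S=75.3536. Δ = (V_up−V_dn)/(S_up−S_dn) = (30.3502−12.2653)/(87.4102−69.3253) = 1.0000. V = [p*·30.3502 + (1−p*)·12.2653]/1 = 18.2936. B = V − Δ·S = -57.0600.
(1,0): S=51.5200. Δ = (V_up−V_dn)/(S_up−S_dn) = (5.4737−9.6616)/(59.7632−47.3984) = -0.3387. V = [p*·5.4737 + (1−p*)·9.6616]/1 = 8.2656. B = V − Δ·S = 25.7153.
(1,1): S=64.9600. Δ = (V_up−V_dn)/(S_up−S_dn) = (18.2936−5.4737)/(75.3536−59.7632) = 0.8223. V = [p*·18.2936 + (1−p*)·5.4737]/1 = 9.7470. B = V − Δ·S = -43.6694.
(0,0): S=56.0000. Δ = (V_up−V_dn)/(S_up−S_dn) = (9.7470−8.2656)/(64.9600−51.5200) = 0.1102. V = [p*·9.7470 + (1−p*)·8.2656]/1 = 8.7594. B = V − Δ·S = 2.5871.
Root portfolio cost Δ·56+B reproduces V0=8.7594.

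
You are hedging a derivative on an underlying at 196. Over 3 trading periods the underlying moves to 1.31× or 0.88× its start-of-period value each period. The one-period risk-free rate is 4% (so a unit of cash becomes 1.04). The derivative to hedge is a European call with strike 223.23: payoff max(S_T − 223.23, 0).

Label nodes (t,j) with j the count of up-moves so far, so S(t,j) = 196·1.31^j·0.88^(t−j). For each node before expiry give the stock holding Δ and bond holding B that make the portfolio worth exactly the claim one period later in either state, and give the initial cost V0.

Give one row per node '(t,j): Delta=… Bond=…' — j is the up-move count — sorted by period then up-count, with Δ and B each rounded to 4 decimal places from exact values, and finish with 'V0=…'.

(0,0): Delta=0.5927 Bond=-89.3349
(1,0): Delta=0.3510 Bond=-51.2282
(1,1): Delta=0.8666 Bond=-163.2434
(2,0): Delta=0.0000 Bond=0.0000
(2,1): Delta=0.7489 Bond=-143.1829
(2,2): Delta=1.0000 Bond=-214.6442
V0=26.8270

No-arbitrage ⇒ martingale measure with p* = (R−d)/(u−d) = 0.3721.
Payoff layer (t=3): V(3,0)=0.0000, V(3,1)=0.0000, V(3,2)=72.7629, V(3,3)=217.3958
  t=2,j=0: stock 151.7824 → up 198.8349 (V=0.0000), down 133.5685 (V=0.0000). Price 0.0000; hedge Δ=0.0000, bond B=0.0000.
  t=2,j=1: stock 225.9488 → up 295.9929 (V=72.7629), down 198.8349 (V=0.0000). Price 26.0332; hedge Δ=0.7489, bond B=-143.1829.
  t=2,j=2: stock 336.3556 → up 440.6258 (V=217.3958), down 295.9929 (V=72.7629). Price 121.7114; hedge Δ=1.0000, bond B=-214.6442.
  t=1,j=0: stock 172.4800 → up 225.9488 (V=26.0332), down 151.7824 (V=0.0000). Price 9.3142; hedge Δ=0.3510, bond B=-51.2282.
  t=1,j=1: stock 256.7600 → up 336.3556 (V=121.7114), down 225.9488 (V=26.0332). Price 59.2639; hedge Δ=0.8666, bond B=-163.2434.
  t=0,j=0: stock 196.0000 → up 256.7600 (V=59.2639), down 172.4800 (V=9.3142). Price 26.8270; hedge Δ=0.5927, bond B=-89.3349.
The time-0 hedge costs 26.8270, which is the no-arbitrage price.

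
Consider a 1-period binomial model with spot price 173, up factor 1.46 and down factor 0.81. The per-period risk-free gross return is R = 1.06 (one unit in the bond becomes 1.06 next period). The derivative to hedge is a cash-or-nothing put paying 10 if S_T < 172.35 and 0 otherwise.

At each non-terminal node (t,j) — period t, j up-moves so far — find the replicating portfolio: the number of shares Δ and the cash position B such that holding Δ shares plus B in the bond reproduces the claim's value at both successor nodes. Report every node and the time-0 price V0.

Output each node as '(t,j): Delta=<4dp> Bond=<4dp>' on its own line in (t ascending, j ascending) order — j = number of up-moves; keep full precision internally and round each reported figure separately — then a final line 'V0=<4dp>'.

Since d<R<u, set p* = (R−d)/(u−d) = 0.3846; price each node as the discounted p*-expectation of its children.
Payoff layer (t=1): V(1,0)=10.0000, V(1,1)=0.0000
  t=0,j=0: stock 173.0000 → up 252.5800 (V=0.0000), down 140.1300 (V=10.0000). Price 5.8055; hedge Δ=-0.0889, bond B=21.1901.
Self-financing check: at every node Δ·S+B equals the discounted successor values.

(0,0): Delta=-0.0889 Bond=21.1901
V0=5.8055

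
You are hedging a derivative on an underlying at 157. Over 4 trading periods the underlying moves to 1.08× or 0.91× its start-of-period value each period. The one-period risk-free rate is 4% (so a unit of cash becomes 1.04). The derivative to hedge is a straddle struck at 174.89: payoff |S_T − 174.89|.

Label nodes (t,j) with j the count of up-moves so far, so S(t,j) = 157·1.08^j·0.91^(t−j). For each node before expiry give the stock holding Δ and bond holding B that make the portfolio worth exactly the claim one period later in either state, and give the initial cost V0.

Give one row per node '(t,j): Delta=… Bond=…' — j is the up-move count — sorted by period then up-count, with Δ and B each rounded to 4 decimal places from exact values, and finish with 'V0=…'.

(0,0): Delta=0.1414 Bond=-3.4165
(1,0): Delta=-0.7736 Bond=127.1752
(1,1): Delta=0.3786 Bond=-43.7773
(2,0): Delta=-1.0000 Bond=161.6956
(2,1): Delta=-0.7149 Bond=123.2058
(2,2): Delta=0.6621 Bond=-97.4466
(3,0): Delta=-1.0000 Bond=168.1635
(3,1): Delta=-1.0000 Bond=168.1635
(3,2): Delta=-0.6410 Bond=115.8173
(3,3): Delta=1.0000 Bond=-168.1635
V0=18.7844

No-arbitrage ⇒ martingale measure with p* = (R−d)/(u−d) = 0.7647.
Payoff layer (t=4): V(4,0)=67.2273, V(4,1)=47.1145, V(4,2)=23.2444, V(4,3)=5.0851, V(4,4)=38.7068
  t=3,j=0: stock 118.3106 → up 127.7755 (V=47.1145), down 107.6627 (V=67.2273). Price 49.8528; hedge Δ=-1.0000, bond B=168.1635.
  t=3,j=1: stock 140.4126 → up 151.6456 (V=23.2444), down 127.7755 (V=47.1145). Price 27.7508; hedge Δ=-1.0000, bond B=168.1635.
  t=3,j=2: stock 166.6436 → up 179.9751 (V=5.0851), down 151.6456 (V=23.2444). Price 8.9979; hedge Δ=-0.6410, bond B=115.8173.
  t=3,j=3: stock 197.7748 → up 213.5968 (V=38.7068), down 179.9751 (V=5.0851). Price 29.6113; hedge Δ=1.0000, bond B=-168.1635.
  t=2,j=0: stock 130.0117 → up 140.4126 (V=27.7508), down 118.3106 (V=49.8528). Price 31.6839; hedge Δ=-1.0000, bond B=161.6956.
  t=2,j=1: stock 154.2996 → up 166.6436 (V=8.9979), down 140.4126 (V=27.7508). Price 12.8946; hedge Δ=-0.7149, bond B=123.2058.
  t=2,j=2: stock 183.1248 → up 197.7748 (V=29.6113), down 166.6436 (V=8.9979). Price 23.8088; hedge Δ=0.6621, bond B=-97.4466.
  t=1,j=0: stock 142.8700 → up 154.2996 (V=12.8946), down 130.0117 (V=31.6839). Price 16.6496; hedge Δ=-0.7736, bond B=127.1752.
  t=1,j=1: stock 169.5600 → up 183.1248 (V=23.8088), down 154.2996 (V=12.8946). Price 20.4238; hedge Δ=0.3786, bond B=-43.7773.
  t=0,j=0: stock 157.0000 → up 169.5600 (V=20.4238), down 142.8700 (V=16.6496). Price 18.7844; hedge Δ=0.1414, bond B=-3.4165.
The time-0 hedge costs 18.7844, which is the no-arbitrage price.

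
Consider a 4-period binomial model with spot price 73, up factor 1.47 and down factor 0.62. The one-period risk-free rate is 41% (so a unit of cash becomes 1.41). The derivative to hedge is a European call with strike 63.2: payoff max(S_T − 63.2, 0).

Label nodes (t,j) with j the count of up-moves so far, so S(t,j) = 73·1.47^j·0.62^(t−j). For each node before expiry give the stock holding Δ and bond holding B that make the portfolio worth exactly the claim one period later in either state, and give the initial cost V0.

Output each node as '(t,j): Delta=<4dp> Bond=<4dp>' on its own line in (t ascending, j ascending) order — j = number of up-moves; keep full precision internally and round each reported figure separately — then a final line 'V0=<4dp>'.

(0,0): Delta=0.9945 Bond=-15.5568
(1,0): Delta=0.9099 Bond=-18.1093
(1,1): Delta=0.9972 Bond=-22.2257
(2,0): Delta=0.0000 Bond=0.0000
(2,1): Delta=0.9391 Bond=-27.4734
(2,2): Delta=0.9990 Bond=-31.6318
(3,0): Delta=0.0000 Bond=0.0000
(3,1): Delta=0.0000 Bond=0.0000
(3,2): Delta=0.9692 Bond=-41.6796
(3,3): Delta=1.0000 Bond=-44.8227
V0=57.0398

Under the risk-neutral measure, an up-move has probability p* = (R−d)/(u−d) = 0.9294 and values discount at R = 1.41.
At expiry t=4: V(4,0)=0.0000, V(4,1)=0.0000, V(4,2)=0.0000, V(4,3)=80.5694, V(4,4)=277.6727
  t=3,j=0: stock 17.3979 → up 25.5750 (V=0.0000), down 10.7867 (V=0.0000). Price 0.0000; hedge Δ=0.0000, bond B=0.0000.
  t=3,j=1: stock 41.2500 → up 60.6374 (V=0.0000), down 25.5750 (V=0.0000). Price 0.0000; hedge Δ=0.0000, bond B=0.0000.
  t=3,j=2: stock 97.8023 → up 143.7694 (V=80.5694), down 60.6374 (V=0.0000). Price 53.1079; hedge Δ=0.9692, bond B=-41.6796.
  t=3,j=3: stock 231.8862 → up 340.8727 (V=277.6727), down 143.7694 (V=80.5694). Price 187.0635; hedge Δ=1.0000, bond B=-44.8227.
  t=2,j=0: stock 28.0612 → up 41.2500 (V=0.0000), down 17.3979 (V=0.0000). Price 0.0000; hedge Δ=0.0000, bond B=0.0000.
  t=2,j=1: stock 66.5322 → up 97.8023 (V=53.1079), down 41.2500 (V=0.0000). Price 35.0065; hedge Δ=0.9391, bond B=-27.4734.
  t=2,j=2: stock 157.7457 → up 231.8862 (V=187.0635), down 97.8023 (V=53.1079). Price 125.9630; hedge Δ=0.9990, bond B=-31.6318.
  t=1,j=0: stock 45.2600 → up 66.5322 (V=35.0065), down 28.0612 (V=0.0000). Price 23.0748; hedge Δ=0.9099, bond B=-18.1093.
  t=1,j=1: stock 107.3100 → up 157.7457 (V=125.9630), down 66.5322 (V=35.0065). Price 84.7819; hedge Δ=0.9972, bond B=-22.2257.
  t=0,j=0: stock 73.0000 → up 107.3100 (V=84.7819), down 45.2600 (V=23.0748). Price 57.0398; hedge Δ=0.9945, bond B=-15.5568.
Self-financing check: at every node Δ·S+B equals the discounted successor values.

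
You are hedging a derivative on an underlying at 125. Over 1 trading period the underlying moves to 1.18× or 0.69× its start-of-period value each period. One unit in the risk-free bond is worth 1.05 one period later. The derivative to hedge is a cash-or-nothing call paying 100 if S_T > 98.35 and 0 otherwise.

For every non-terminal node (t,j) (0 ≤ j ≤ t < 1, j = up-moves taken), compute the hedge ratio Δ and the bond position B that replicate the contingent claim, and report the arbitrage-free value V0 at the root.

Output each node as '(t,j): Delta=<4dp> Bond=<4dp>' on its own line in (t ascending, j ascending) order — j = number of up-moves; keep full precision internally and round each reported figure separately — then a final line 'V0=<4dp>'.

(0,0): Delta=1.6327 Bond=-134.1108
V0=69.9708

Since d<R<u, set p* = (R−d)/(u−d) = 0.7347; price each node as the discounted p*-expectation of its children.
Payoff layer (t=1): V(1,0)=0.0000, V(1,1)=100.0000
  t=0,j=0: stock 125.0000 → up 147.5000 (V=100.0000), down 86.2500 (V=0.0000). Price 69.9708; hedge Δ=1.6327, bond B=-134.1108.
Each (Δ,B) replicates both successor values, so the strategy is self-financing and V0 is arbitrage-free.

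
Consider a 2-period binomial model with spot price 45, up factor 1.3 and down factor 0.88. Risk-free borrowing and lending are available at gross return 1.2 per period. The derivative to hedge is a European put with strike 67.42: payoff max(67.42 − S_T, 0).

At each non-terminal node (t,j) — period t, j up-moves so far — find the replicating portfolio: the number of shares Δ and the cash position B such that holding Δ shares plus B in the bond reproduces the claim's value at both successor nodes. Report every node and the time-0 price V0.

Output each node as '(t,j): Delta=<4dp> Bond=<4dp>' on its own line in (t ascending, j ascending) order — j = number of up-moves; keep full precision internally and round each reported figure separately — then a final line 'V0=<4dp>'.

Risk-neutral probability p* = (R−d)/(u−d) = (1.2−0.88)/(1.3−0.88) = 0.7619.
At expiry t=2: V(2,0)=32.5720, V(2,1)=15.9400, V(2,2)=0.0000
  t=1,j=0: stock 39.6000 → up 51.4800 (V=15.9400), down 34.8480 (V=32.5720). Price 16.5833; hedge Δ=-1.0000, bond B=56.1833.
  t=1,j=1: stock 58.5000 → up 76.0500 (V=0.0000), down 51.4800 (V=15.9400). Price 3.1627; hedge Δ=-0.6488, bond B=41.1151.
  t=0,j=0: stock 45.0000 → up 58.5000 (V=3.1627), down 39.6000 (V=16.5833). Price 5.2984; hedge Δ=-0.7101, bond B=37.2523.
Check: Δ(0,0)·S0 + B(0,0) = 5.2984 = V0.

(0,0): Delta=-0.7101 Bond=37.2523
(1,0): Delta=-1.0000 Bond=56.1833
(1,1): Delta=-0.6488 Bond=41.1151
V0=5.2984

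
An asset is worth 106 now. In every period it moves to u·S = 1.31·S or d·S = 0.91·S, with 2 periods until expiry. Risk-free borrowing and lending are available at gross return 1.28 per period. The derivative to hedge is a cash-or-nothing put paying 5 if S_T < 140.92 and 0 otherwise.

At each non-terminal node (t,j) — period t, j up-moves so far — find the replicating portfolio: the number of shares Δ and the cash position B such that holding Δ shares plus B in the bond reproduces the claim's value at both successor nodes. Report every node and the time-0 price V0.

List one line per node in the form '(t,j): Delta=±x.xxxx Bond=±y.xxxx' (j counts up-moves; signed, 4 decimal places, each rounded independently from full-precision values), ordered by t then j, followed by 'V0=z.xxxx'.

Under the risk-neutral measure, an up-move has probability p* = (R−d)/(u−d) = 0.9250 and values discount at R = 1.28.
Terminal payoffs: V(2,0)=5.0000, V(2,1)=5.0000, V(2,2)=0.0000
(1,0): S=96.4600. Δ = (V_up−V_dn)/(S_up−S_dn) = (5.0000−5.0000)/(126.3626−87.7786) = 0.0000. V = [p*·5.0000 + (1−p*)·5.0000]/1.28 = 3.9062. B = V − Δ·S = 3.9062.
(1,1): S=138.8600. Δ = (V_up−V_dn)/(S_up−S_dn) = (0.0000−5.0000)/(181.9066−126.3626) = -0.0900. V = [p*·0.0000 + (1−p*)·5.0000]/1.28 = 0.2930. B = V − Δ·S = 12.7930.
(0,0): S=106.0000. Δ = (V_up−V_dn)/(S_up−S_dn) = (0.2930−3.9062)/(138.8600−96.4600) = -0.0852. V = [p*·0.2930 + (1−p*)·3.9062]/1.28 = 0.4406. B = V − Δ·S = 9.4738.
Self-financing check: at every node Δ·S+B equals the discounted successor values.

(0,0): Delta=-0.0852 Bond=9.4738
(1,0): Delta=0.0000 Bond=3.9062
(1,1): Delta=-0.0900 Bond=12.7930
V0=0.4406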